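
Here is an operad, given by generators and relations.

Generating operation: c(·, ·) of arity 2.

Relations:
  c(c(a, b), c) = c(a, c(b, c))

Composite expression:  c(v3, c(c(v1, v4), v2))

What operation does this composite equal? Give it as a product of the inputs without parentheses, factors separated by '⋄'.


v3 ⋄ v1 ⋄ v4 ⋄ v2

Under associativity of c, the answer is the v's in reading order.
c(v1, v4) linearizes to v1 ⋄ v4
c(c(v1, v4), v2) linearizes to v1 ⋄ v4 ⋄ v2
c(v3, c(c(v1, v4), v2)) linearizes to v3 ⋄ v1 ⋄ v4 ⋄ v2


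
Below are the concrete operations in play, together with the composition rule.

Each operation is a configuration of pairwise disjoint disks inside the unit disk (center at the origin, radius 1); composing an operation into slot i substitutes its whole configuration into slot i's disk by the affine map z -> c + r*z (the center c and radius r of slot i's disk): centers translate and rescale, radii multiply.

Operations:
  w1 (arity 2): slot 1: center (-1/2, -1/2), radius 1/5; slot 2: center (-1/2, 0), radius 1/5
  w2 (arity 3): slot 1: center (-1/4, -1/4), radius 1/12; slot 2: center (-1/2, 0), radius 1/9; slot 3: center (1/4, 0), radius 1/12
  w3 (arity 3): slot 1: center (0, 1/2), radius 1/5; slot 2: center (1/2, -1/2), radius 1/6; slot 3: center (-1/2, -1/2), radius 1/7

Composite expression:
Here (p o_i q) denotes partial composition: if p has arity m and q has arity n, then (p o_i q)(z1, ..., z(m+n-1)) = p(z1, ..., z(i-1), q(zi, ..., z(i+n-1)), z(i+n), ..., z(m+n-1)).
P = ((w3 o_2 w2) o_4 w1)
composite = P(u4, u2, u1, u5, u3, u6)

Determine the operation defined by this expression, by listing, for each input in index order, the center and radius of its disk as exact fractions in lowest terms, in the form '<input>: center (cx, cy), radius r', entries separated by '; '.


u1: center (5/12, -1/2), radius 1/54; u2: center (11/24, -13/24), radius 1/72; u3: center (77/144, -1/2), radius 1/360; u4: center (0, 1/2), radius 1/5; u5: center (77/144, -73/144), radius 1/360; u6: center (-1/2, -1/2), radius 1/7


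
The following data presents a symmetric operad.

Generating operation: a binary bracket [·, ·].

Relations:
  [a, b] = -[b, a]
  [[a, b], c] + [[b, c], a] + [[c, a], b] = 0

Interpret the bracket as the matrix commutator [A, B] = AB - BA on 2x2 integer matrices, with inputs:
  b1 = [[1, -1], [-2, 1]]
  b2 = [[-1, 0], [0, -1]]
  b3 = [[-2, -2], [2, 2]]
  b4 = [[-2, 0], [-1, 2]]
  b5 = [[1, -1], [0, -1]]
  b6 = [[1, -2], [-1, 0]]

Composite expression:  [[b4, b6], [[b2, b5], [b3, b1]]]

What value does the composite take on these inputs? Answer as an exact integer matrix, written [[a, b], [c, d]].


[[0, 0], [0, 0]]

[b4, b6] = [[-2, 8], [-5, 2]]
[b2, b5] = [[0, 0], [0, 0]]
[b3, b1] = [[6, 4], [-8, -6]]
[[b2, b5], [b3, b1]] = [[0, 0], [0, 0]]
[[b4, b6], [[b2, b5], [b3, b1]]] = [[0, 0], [0, 0]]


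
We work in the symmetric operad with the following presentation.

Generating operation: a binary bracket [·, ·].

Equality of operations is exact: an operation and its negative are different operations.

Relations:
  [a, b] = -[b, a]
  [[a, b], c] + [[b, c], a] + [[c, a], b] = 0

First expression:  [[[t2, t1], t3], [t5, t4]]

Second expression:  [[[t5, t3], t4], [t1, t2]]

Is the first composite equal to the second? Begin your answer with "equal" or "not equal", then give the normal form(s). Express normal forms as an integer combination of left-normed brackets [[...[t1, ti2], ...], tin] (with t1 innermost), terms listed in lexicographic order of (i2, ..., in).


not equal; first: [[[[t1, t2], t3], t4], t5] - [[[[t1, t2], t3], t5], t4]; second: [[[[t1, t2], t3], t5], t4] - [[[[t1, t2], t4], t3], t5] + [[[[t1, t2], t4], t5], t3] - [[[[t1, t2], t5], t3], t4]

The first expression reduces to [[[[t1, t2], t3], t4], t5] - [[[[t1, t2], t3], t5], t4]
The second expression reduces to [[[[t1, t2], t3], t5], t4] - [[[[t1, t2], t4], t3], t5] + [[[[t1, t2], t4], t5], t3] - [[[[t1, t2], t5], t3], t4]
Different reductions; not equal.


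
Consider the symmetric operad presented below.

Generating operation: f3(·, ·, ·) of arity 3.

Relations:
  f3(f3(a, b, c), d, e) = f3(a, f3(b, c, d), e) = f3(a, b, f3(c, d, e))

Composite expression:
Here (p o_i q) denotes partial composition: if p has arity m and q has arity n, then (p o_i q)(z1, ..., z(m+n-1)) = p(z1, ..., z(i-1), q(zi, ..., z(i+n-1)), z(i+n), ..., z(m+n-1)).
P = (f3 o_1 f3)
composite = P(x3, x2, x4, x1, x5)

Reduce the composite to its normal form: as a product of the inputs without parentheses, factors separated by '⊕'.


Under associativity of f3, the answer is the x's in reading order.
f3(x3, x2, x4) collapses to x3 ⊕ x2 ⊕ x4
f3(f3(x3, x2, x4), x1, x5) collapses to x3 ⊕ x2 ⊕ x4 ⊕ x1 ⊕ x5

x3 ⊕ x2 ⊕ x4 ⊕ x1 ⊕ x5


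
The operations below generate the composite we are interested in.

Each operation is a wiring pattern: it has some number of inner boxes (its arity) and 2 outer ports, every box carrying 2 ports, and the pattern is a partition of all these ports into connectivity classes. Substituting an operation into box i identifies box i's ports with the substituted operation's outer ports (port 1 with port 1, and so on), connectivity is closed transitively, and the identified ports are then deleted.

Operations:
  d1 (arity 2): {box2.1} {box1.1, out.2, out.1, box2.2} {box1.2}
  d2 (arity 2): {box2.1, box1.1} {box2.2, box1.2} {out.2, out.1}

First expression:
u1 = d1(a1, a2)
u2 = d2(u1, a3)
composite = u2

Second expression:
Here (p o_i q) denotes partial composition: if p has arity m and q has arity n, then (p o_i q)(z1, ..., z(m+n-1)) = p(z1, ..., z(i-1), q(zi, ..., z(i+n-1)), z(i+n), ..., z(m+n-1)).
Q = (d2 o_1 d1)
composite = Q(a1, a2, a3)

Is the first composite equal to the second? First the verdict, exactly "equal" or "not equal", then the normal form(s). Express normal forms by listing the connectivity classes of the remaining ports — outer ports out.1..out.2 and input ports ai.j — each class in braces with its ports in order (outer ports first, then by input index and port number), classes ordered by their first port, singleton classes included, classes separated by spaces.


In normal form, the first expression is {out.1, out.2} {a1.1, a2.2, a3.1, a3.2} {a1.2} {a2.1}
In normal form, the second expression is {out.1, out.2} {a1.1, a2.2, a3.1, a3.2} {a1.2} {a2.1}
Identical normal forms: equal.

equal; the common form is {out.1, out.2} {a1.1, a2.2, a3.1, a3.2} {a1.2} {a2.1}


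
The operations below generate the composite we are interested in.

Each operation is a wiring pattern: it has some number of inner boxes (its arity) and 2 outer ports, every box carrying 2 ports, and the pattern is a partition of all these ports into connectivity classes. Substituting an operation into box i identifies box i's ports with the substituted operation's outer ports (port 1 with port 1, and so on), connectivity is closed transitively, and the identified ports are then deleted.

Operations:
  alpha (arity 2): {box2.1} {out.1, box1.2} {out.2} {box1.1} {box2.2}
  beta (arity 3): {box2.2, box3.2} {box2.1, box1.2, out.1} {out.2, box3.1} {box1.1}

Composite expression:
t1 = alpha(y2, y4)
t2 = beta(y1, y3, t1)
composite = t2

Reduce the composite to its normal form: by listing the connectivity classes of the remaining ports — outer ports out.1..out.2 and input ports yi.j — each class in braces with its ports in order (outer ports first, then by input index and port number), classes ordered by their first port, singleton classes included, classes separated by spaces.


{out.1, y1.2, y3.1} {out.2, y2.2} {y1.1} {y2.1} {y3.2} {y4.1} {y4.2}

Substituting into beta glues patterns; closure does the rest.
the subtree at alpha composes to {out.1, y2.2} {out.2} {y2.1} {y4.1} {y4.2} on (y2, y4); out.j = own outer ports
the subtree at beta composes to {out.1, y1.2, y3.1} {out.2, y2.2} {y1.1} {y2.1} {y3.2} {y4.1} {y4.2} on (y1, y3, y2, y4); out.j = own outer ports


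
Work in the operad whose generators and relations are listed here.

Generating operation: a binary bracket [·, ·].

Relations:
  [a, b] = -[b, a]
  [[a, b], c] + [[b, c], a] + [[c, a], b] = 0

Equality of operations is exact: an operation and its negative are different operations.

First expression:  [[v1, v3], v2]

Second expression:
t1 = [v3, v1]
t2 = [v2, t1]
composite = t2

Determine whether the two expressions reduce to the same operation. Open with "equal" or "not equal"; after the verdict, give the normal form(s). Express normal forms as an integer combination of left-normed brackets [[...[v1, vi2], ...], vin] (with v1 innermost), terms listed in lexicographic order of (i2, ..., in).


equal: each reduces to [[v1, v3], v2]

Reducing the first expression gives [[v1, v3], v2]
Reducing the second expression gives [[v1, v3], v2]
The forms coincide; equal.


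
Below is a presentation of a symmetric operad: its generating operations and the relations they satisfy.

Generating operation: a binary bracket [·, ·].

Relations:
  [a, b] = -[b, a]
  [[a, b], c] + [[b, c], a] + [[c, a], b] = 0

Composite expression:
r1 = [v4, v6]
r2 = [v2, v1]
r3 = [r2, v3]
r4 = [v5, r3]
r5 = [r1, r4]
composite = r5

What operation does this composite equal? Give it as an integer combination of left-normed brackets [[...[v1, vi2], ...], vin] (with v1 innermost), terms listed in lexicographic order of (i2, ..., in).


A multilinear Lie element is pinned by v1-initial words (v1 innermost).
Composite bracket: [[v4, v6], [v5, [[v2, v1], v3]]]
Under [a, b] = ab - ba we get 32 signed associative words (2^5 = 32).
Coefficients come from the v1-initial words:
  the word v1v2v3v5v4v6 carries sign -1 and contributes -[[[[[v1, v2], v3], v5], v4], v6]
  the word v1v2v3v5v6v4 carries sign +1 and contributes +[[[[[v1, v2], v3], v5], v6], v4]

-[[[[[v1, v2], v3], v5], v4], v6] + [[[[[v1, v2], v3], v5], v6], v4]


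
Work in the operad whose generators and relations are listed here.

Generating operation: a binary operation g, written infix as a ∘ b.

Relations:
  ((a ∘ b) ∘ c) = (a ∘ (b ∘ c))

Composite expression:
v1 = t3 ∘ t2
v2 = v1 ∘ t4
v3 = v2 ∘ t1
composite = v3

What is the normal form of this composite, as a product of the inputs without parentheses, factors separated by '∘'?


t3 ∘ t2 ∘ t4 ∘ t1


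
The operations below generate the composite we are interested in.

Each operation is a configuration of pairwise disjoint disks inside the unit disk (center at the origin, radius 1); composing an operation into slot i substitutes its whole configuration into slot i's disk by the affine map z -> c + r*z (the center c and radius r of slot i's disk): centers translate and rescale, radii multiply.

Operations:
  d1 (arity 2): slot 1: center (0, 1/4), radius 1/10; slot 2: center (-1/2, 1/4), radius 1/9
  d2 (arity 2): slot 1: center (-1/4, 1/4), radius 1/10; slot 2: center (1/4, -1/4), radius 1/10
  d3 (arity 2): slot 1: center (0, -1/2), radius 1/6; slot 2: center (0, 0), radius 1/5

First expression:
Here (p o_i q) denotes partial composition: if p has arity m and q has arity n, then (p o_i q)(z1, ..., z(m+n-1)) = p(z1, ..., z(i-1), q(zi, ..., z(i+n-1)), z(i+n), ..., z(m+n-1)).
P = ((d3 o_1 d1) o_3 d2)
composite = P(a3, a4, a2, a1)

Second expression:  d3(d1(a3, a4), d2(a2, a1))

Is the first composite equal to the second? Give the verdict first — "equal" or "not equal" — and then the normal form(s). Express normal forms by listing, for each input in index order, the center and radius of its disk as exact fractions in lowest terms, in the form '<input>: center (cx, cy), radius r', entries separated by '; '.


In normal form, the first expression is a1: center (1/20, -1/20), radius 1/50; a2: center (-1/20, 1/20), radius 1/50; a3: center (0, -11/24), radius 1/60; a4: center (-1/12, -11/24), radius 1/54
In normal form, the second expression is a1: center (1/20, -1/20), radius 1/50; a2: center (-1/20, 1/20), radius 1/50; a3: center (0, -11/24), radius 1/60; a4: center (-1/12, -11/24), radius 1/54
Both agree, so they are equal.

equal: each reduces to a1: center (1/20, -1/20), radius 1/50; a2: center (-1/20, 1/20), radius 1/50; a3: center (0, -11/24), radius 1/60; a4: center (-1/12, -11/24), radius 1/54


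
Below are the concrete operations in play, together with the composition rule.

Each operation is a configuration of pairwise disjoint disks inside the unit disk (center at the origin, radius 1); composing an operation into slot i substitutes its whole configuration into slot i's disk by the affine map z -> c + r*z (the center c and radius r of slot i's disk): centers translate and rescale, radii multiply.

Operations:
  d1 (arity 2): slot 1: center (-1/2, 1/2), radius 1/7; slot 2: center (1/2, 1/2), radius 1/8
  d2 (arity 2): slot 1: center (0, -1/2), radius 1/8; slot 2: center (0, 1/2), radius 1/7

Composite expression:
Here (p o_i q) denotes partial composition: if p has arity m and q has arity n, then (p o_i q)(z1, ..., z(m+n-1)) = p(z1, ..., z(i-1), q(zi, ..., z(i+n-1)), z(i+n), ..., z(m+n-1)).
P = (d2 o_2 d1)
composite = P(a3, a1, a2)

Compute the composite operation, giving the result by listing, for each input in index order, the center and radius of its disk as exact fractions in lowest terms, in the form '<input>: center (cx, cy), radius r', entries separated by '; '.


a1: center (-1/14, 4/7), radius 1/49; a2: center (1/14, 4/7), radius 1/56; a3: center (0, -1/2), radius 1/8

Follow each a-input down from d2: c' goes to c + r*c', radius to r*r'.
input a3: applying the 1 nested substitution gives center (0, -1/2), radius 1/8
input a1: applying the 2 nested substitutions gives center (-1/14, 4/7), radius 1/49
input a2: applying the 2 nested substitutions gives center (1/14, 4/7), radius 1/56


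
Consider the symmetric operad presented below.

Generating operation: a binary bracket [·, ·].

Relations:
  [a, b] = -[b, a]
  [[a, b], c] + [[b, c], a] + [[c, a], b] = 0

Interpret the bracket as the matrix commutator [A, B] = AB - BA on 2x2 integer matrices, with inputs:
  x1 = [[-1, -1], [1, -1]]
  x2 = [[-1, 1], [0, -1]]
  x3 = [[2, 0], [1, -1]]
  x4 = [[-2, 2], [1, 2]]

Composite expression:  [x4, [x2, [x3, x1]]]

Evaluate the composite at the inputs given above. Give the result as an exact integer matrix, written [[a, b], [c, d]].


[x3, x1] = [[1, -3], [-3, -1]]
[x2, [x3, x1]] = [[-3, -2], [0, 3]]
[x4, [x2, [x3, x1]]] = [[2, 20], [-6, -2]]

[[2, 20], [-6, -2]]


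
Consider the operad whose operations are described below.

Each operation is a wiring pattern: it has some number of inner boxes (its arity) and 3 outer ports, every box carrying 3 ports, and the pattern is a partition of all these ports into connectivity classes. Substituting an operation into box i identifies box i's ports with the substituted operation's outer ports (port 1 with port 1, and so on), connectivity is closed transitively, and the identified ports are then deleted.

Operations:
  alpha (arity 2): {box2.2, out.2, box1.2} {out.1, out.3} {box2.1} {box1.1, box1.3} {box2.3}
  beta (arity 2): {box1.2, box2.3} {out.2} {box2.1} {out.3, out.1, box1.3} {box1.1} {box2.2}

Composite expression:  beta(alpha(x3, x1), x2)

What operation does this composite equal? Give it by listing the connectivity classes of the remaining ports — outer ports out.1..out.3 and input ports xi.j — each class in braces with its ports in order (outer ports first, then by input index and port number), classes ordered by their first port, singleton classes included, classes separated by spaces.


{out.1, out.3} {out.2} {x1.1} {x1.2, x2.3, x3.2} {x1.3} {x2.1} {x2.2} {x3.1, x3.3}

Reachability decides: close wires over beta-identified ports.
composing alpha on (x3, x1), with out.j its own outer ports: {out.1, out.3} {out.2, x1.2, x3.2} {x1.1} {x1.3} {x3.1, x3.3}
composing beta on (x3, x1, x2), with out.j its own outer ports: {out.1, out.3} {out.2} {x1.1} {x1.2, x2.3, x3.2} {x1.3} {x2.1} {x2.2} {x3.1, x3.3}


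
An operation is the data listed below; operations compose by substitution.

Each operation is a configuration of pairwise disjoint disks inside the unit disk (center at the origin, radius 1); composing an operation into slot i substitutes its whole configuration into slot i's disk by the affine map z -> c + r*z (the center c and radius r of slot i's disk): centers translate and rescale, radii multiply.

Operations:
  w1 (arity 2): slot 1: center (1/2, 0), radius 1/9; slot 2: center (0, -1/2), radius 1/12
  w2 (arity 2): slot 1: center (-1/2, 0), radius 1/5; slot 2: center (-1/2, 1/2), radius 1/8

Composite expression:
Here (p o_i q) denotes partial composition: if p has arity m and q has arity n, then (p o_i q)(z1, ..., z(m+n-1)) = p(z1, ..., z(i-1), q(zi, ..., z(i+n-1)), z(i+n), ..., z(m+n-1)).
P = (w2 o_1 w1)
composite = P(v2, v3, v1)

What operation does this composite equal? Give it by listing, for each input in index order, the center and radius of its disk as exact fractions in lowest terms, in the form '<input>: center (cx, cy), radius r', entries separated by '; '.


v1: center (-1/2, 1/2), radius 1/8; v2: center (-2/5, 0), radius 1/45; v3: center (-1/2, -1/10), radius 1/60


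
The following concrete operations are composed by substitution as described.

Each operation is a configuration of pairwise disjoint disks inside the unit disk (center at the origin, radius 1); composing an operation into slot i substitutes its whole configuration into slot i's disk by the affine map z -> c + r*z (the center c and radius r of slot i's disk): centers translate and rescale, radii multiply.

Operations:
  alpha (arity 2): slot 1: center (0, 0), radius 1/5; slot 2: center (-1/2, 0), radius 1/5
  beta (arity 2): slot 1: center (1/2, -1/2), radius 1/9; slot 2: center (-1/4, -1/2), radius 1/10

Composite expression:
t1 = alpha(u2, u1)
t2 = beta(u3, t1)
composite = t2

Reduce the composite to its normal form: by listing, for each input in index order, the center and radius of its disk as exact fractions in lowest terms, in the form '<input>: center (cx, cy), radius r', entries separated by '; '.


u1: center (-3/10, -1/2), radius 1/50; u2: center (-1/4, -1/2), radius 1/50; u3: center (1/2, -1/2), radius 1/9

Affine substitution under beta: radii multiply and u-centers shift.
input u3: composing its 1 substitution step yields center (1/2, -1/2), radius 1/9
input u2: composing its 2 substitution steps yields center (-1/4, -1/2), radius 1/50
input u1: composing its 2 substitution steps yields center (-3/10, -1/2), radius 1/50


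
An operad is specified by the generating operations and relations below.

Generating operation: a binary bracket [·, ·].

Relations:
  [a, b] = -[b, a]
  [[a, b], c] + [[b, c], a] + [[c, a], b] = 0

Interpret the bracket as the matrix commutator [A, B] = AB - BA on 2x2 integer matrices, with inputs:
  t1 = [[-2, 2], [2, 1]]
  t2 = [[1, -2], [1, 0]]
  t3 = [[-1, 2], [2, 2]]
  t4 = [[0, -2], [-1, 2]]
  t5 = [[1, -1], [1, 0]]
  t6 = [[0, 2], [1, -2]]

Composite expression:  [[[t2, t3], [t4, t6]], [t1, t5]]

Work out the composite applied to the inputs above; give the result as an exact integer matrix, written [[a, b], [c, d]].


[[0, 0], [0, 0]]

[t2, t3] = [[-6, -4], [-5, 6]]
[t4, t6] = [[0, 0], [0, 0]]
[[t2, t3], [t4, t6]] = [[0, 0], [0, 0]]
[t1, t5] = [[4, 1], [5, -4]]
[[[t2, t3], [t4, t6]], [t1, t5]] = [[0, 0], [0, 0]]


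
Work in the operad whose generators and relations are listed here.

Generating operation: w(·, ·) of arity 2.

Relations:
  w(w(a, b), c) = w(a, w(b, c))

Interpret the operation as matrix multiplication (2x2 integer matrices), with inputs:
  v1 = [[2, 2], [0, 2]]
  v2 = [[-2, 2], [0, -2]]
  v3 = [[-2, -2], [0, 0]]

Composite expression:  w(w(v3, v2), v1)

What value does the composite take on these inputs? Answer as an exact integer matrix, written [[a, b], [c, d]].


[[8, 8], [0, 0]]

w(v3, v2) = [[4, 0], [0, 0]]
w(w(v3, v2), v1) = [[8, 8], [0, 0]]


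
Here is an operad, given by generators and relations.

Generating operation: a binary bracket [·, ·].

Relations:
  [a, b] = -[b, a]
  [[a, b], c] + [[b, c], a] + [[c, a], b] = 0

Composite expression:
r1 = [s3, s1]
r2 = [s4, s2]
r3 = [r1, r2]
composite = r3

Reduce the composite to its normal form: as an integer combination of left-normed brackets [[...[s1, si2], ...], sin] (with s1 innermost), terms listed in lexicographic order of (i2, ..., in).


[[[s1, s3], s2], s4] - [[[s1, s3], s4], s2]

Expand each bracket as ab - ba; the s1-initial words give the coefficients.
Composite bracket: [[s3, s1], [s4, s2]]
Applying ab - ba throughout gives 8 signed words (2^3 = 8).
Words beginning with s1 determine it all:
  s1s3s2s4 appears with sign +1, giving the term +[[[s1, s3], s2], s4]
  s1s3s4s2 appears with sign -1, giving the term -[[[s1, s3], s4], s2]


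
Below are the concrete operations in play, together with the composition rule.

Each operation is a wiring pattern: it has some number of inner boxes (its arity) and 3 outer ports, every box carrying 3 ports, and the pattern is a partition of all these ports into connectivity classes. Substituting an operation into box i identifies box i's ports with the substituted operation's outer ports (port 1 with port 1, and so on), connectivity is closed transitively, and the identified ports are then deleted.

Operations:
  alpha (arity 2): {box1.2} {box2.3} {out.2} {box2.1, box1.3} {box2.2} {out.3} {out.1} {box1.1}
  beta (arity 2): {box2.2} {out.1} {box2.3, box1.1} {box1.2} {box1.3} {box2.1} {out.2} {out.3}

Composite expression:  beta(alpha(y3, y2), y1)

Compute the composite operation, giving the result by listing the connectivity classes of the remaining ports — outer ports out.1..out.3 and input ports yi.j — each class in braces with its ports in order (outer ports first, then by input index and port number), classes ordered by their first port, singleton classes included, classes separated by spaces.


{out.1} {out.2} {out.3} {y1.1} {y1.2} {y1.3} {y2.1, y3.3} {y2.2} {y2.3} {y3.1} {y3.2}

Two ports join when wires chain via beta-identified ports.
through alpha, on inputs (y3, y2): {out.1} {out.2} {out.3} {y2.1, y3.3} {y2.2} {y2.3} {y3.1} {y3.2} (out.j = stage outer ports)
through beta, on inputs (y3, y2, y1): {out.1} {out.2} {out.3} {y1.1} {y1.2} {y1.3} {y2.1, y3.3} {y2.2} {y2.3} {y3.1} {y3.2} (out.j = stage outer ports)


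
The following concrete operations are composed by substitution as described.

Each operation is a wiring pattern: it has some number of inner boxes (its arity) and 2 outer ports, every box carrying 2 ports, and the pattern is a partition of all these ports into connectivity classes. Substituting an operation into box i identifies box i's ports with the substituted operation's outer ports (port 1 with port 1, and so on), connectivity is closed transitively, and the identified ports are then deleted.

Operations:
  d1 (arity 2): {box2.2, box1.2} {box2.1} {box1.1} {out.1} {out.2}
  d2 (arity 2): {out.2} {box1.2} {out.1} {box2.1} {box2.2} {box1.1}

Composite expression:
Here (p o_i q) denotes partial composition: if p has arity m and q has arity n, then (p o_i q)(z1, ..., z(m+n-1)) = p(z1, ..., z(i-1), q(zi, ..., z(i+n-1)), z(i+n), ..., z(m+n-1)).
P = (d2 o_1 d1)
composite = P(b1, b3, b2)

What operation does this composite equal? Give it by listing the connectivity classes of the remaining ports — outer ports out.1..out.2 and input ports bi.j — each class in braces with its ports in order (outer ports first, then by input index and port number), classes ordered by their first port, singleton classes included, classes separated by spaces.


{out.1} {out.2} {b1.1} {b1.2, b3.2} {b2.1} {b2.2} {b3.1}

Connectivity passes through glued d2-boundaries; trace each wire chain.
d1 over (b1, b3) gives {out.1} {out.2} {b1.1} {b1.2, b3.2} {b3.1}, out.j being that stage's outer ports
d2 over (b1, b3, b2) gives {out.1} {out.2} {b1.1} {b1.2, b3.2} {b2.1} {b2.2} {b3.1}, out.j being that stage's outer ports


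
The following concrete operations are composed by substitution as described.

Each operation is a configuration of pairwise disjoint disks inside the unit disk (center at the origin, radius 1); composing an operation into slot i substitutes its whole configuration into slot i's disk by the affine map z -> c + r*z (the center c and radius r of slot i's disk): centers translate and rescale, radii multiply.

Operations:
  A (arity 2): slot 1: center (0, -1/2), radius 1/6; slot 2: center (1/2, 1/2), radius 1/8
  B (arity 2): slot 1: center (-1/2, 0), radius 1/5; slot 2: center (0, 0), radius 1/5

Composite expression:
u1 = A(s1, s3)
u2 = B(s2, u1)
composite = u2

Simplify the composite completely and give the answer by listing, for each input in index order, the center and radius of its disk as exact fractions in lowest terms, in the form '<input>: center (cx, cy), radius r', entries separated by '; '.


Nesting under B composes maps z -> c + r*z down each s-path.
s2: after 1 affine step, its disk has center (-1/2, 0), radius 1/5
s1: after 2 affine steps, its disk has center (0, -1/10), radius 1/30
s3: after 2 affine steps, its disk has center (1/10, 1/10), radius 1/40

s1: center (0, -1/10), radius 1/30; s2: center (-1/2, 0), radius 1/5; s3: center (1/10, 1/10), radius 1/40


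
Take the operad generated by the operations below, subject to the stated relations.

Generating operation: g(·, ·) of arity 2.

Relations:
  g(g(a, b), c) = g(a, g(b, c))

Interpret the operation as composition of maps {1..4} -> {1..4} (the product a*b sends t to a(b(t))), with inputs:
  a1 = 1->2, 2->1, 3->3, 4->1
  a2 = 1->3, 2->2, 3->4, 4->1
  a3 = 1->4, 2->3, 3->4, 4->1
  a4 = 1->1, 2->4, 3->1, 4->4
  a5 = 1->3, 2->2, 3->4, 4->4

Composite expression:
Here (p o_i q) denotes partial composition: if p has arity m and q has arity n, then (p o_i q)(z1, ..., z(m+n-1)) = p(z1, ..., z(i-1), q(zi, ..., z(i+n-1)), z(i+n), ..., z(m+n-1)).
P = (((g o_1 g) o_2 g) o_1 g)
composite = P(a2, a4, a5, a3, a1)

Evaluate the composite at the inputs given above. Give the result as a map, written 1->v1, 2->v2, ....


1->1, 2->1, 3->1, 4->1

g(a2, a4) = 1->3, 2->1, 3->3, 4->1
g(a5, a3) = 1->4, 2->4, 3->4, 4->3
g(g(a2, a4), g(a5, a3)) = 1->1, 2->1, 3->1, 4->3
g(g(g(a2, a4), g(a5, a3)), a1) = 1->1, 2->1, 3->1, 4->1


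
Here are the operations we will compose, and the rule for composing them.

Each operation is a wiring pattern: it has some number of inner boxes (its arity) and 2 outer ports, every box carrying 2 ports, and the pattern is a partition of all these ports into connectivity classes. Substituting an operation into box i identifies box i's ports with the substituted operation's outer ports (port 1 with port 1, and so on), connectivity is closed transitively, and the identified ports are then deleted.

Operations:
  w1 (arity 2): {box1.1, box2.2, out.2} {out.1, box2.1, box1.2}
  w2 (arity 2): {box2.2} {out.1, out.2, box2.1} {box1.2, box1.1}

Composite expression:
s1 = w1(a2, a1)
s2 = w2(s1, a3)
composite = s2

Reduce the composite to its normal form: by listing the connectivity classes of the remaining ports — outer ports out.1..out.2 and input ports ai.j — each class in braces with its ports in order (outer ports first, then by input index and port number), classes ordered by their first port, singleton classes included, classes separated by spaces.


Two ports join when wires chain via w2-identified ports.
w1 over (a2, a1) gives {out.1, a1.1, a2.2} {out.2, a1.2, a2.1}, out.j being that stage's outer ports
w2 over (a2, a1, a3) gives {out.1, out.2, a3.1} {a1.1, a1.2, a2.1, a2.2} {a3.2}, out.j being that stage's outer ports

{out.1, out.2, a3.1} {a1.1, a1.2, a2.1, a2.2} {a3.2}


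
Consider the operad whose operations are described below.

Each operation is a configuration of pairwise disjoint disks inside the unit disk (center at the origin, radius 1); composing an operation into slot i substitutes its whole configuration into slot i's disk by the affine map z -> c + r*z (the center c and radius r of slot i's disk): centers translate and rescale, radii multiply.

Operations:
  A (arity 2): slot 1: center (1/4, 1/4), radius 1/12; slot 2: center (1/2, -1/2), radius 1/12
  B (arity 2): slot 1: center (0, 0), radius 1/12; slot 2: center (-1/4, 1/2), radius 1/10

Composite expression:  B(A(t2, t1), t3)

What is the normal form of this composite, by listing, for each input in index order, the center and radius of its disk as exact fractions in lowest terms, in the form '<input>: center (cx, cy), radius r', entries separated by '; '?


t1: center (1/24, -1/24), radius 1/144; t2: center (1/48, 1/48), radius 1/144; t3: center (-1/4, 1/2), radius 1/10

Below B, radii multiply path by path; the t-disk centers shift.
t2: after 2 affine steps, its disk has center (1/48, 1/48), radius 1/144
t1: after 2 affine steps, its disk has center (1/24, -1/24), radius 1/144
t3: after 1 affine step, its disk has center (-1/4, 1/2), radius 1/10


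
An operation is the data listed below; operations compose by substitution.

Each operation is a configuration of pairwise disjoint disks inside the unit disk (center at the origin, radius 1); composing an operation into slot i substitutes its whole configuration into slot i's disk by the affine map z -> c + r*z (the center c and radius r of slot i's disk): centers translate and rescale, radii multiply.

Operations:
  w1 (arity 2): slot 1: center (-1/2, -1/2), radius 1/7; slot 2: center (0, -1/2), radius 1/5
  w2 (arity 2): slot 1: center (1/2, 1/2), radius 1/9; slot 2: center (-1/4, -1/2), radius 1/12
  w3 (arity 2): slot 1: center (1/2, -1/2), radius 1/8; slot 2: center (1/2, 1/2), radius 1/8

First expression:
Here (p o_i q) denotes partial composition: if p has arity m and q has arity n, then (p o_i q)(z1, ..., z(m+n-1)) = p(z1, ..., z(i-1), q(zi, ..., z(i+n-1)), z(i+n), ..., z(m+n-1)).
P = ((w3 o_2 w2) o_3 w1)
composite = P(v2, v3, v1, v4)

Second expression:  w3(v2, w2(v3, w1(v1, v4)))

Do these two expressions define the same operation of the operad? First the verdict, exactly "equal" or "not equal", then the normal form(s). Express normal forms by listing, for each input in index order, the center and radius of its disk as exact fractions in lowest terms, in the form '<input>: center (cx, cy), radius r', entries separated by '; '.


equal; both compose to v1: center (89/192, 83/192), radius 1/672; v2: center (1/2, -1/2), radius 1/8; v3: center (9/16, 9/16), radius 1/72; v4: center (15/32, 83/192), radius 1/480

In normal form, the first expression is v1: center (89/192, 83/192), radius 1/672; v2: center (1/2, -1/2), radius 1/8; v3: center (9/16, 9/16), radius 1/72; v4: center (15/32, 83/192), radius 1/480
In normal form, the second expression is v1: center (89/192, 83/192), radius 1/672; v2: center (1/2, -1/2), radius 1/8; v3: center (9/16, 9/16), radius 1/72; v4: center (15/32, 83/192), radius 1/480
Identical normal forms: equal.


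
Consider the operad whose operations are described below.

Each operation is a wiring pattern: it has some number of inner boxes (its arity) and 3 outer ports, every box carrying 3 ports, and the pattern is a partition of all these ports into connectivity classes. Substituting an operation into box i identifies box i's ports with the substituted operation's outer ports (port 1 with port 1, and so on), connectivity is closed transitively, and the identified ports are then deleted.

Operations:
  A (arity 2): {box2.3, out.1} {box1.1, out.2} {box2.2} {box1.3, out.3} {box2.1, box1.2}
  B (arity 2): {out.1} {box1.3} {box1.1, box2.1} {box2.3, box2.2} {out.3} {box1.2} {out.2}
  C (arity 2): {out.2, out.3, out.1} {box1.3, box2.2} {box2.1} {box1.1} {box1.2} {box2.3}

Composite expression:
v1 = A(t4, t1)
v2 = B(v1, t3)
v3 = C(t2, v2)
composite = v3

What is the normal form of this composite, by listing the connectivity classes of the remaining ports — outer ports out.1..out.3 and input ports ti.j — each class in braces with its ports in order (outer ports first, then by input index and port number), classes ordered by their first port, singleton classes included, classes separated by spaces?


{out.1, out.2, out.3} {t1.1, t4.2} {t1.2} {t1.3, t3.1} {t2.1} {t2.2} {t2.3} {t3.2, t3.3} {t4.1} {t4.3}

Two ports join when wires chain via C-identified ports.
composing A on (t4, t1), with out.j its own outer ports: {out.1, t1.3} {out.2, t4.1} {out.3, t4.3} {t1.1, t4.2} {t1.2}
composing B on (t4, t1, t3), with out.j its own outer ports: {out.1} {out.2} {out.3} {t1.1, t4.2} {t1.2} {t1.3, t3.1} {t3.2, t3.3} {t4.1} {t4.3}
composing C on (t2, t4, t1, t3), with out.j its own outer ports: {out.1, out.2, out.3} {t1.1, t4.2} {t1.2} {t1.3, t3.1} {t2.1} {t2.2} {t2.3} {t3.2, t3.3} {t4.1} {t4.3}


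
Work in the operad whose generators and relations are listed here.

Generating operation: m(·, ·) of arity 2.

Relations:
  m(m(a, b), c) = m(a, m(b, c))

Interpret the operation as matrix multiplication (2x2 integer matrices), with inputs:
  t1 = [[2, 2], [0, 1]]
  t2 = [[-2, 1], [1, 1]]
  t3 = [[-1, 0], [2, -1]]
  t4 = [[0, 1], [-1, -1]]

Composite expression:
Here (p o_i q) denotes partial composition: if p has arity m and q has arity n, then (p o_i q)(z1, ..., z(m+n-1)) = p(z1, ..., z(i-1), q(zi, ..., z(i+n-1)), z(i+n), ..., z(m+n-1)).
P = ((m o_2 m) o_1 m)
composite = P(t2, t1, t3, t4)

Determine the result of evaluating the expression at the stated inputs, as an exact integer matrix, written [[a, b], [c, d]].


[[-3, -5], [3, 7]]

m(t2, t1) = [[-4, -3], [2, 3]]
m(t3, t4) = [[0, -1], [1, 3]]
m(m(t2, t1), m(t3, t4)) = [[-3, -5], [3, 7]]


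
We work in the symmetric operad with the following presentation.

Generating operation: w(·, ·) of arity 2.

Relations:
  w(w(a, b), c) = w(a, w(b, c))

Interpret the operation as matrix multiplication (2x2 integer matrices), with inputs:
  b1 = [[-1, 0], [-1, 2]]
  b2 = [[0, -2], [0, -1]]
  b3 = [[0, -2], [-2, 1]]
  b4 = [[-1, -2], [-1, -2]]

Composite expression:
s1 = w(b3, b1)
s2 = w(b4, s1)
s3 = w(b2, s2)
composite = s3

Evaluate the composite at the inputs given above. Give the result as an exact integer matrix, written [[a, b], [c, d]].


[[8, 0], [4, 0]]

w(b3, b1) = [[2, -4], [1, 2]]
w(b4, w(b3, b1)) = [[-4, 0], [-4, 0]]
w(b2, w(b4, w(b3, b1))) = [[8, 0], [4, 0]]


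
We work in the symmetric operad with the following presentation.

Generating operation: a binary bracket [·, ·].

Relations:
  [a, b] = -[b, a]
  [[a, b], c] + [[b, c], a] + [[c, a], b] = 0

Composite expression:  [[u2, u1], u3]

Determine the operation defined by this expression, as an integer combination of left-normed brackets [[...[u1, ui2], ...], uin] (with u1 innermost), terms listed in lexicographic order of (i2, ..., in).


A multilinear Lie element is pinned by u1-initial words (u1 innermost).
Composite bracket: [[u2, u1], u3]
Under [a, b] = ab - ba we get 4 signed associative words (2^2 = 4).
Collect the words opening with u1:
  u1u2u3 appears with sign -1, giving the term -[[u1, u2], u3]

-[[u1, u2], u3]


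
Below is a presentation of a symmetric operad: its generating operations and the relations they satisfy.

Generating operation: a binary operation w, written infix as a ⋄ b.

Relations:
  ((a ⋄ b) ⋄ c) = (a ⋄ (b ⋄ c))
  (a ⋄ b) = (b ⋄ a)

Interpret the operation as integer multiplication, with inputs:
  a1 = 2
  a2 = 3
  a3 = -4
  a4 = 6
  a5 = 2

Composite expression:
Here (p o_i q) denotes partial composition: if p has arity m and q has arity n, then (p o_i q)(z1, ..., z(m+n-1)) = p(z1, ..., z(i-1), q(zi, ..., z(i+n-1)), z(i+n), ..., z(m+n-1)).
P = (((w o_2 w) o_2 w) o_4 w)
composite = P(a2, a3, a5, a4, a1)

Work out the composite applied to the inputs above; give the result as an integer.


(a3 ⋄ a5) = -8
(a4 ⋄ a1) = 12
((a3 ⋄ a5) ⋄ (a4 ⋄ a1)) = -96
(a2 ⋄ ((a3 ⋄ a5) ⋄ (a4 ⋄ a1))) = -288

-288


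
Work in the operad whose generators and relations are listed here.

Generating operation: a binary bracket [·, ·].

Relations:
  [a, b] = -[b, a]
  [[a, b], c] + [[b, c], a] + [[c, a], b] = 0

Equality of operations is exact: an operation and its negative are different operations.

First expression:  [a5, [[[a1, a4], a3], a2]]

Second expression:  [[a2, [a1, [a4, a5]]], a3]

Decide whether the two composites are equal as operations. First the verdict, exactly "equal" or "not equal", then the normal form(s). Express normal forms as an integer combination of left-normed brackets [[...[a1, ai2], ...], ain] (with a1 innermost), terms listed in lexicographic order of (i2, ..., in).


The first composite normalizes to -[[[[a1, a4], a3], a2], a5]
The second composite normalizes to -[[[[a1, a4], a5], a2], a3] + [[[[a1, a5], a4], a2], a3]
Different reductions; not equal.

not equal; first: -[[[[a1, a4], a3], a2], a5]; second: -[[[[a1, a4], a5], a2], a3] + [[[[a1, a5], a4], a2], a3]


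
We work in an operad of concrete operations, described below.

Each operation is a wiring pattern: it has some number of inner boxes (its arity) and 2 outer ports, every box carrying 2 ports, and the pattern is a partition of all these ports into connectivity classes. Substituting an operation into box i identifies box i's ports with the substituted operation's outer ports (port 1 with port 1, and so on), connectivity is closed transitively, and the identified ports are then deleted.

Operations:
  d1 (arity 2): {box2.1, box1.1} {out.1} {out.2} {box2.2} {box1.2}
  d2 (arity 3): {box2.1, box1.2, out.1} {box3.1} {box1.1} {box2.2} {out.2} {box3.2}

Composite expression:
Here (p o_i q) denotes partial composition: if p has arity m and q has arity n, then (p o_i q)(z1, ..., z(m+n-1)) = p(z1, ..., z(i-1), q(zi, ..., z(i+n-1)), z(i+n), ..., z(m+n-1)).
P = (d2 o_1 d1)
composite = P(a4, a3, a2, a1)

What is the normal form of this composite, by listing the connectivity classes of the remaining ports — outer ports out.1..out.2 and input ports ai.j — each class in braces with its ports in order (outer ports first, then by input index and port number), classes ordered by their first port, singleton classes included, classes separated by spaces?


{out.1, a2.1} {out.2} {a1.1} {a1.2} {a2.2} {a3.1, a4.1} {a3.2} {a4.2}

Reachability decides: close wires over d2-identified ports.
composing d1 on (a4, a3), with out.j its own outer ports: {out.1} {out.2} {a3.1, a4.1} {a3.2} {a4.2}
composing d2 on (a4, a3, a2, a1), with out.j its own outer ports: {out.1, a2.1} {out.2} {a1.1} {a1.2} {a2.2} {a3.1, a4.1} {a3.2} {a4.2}


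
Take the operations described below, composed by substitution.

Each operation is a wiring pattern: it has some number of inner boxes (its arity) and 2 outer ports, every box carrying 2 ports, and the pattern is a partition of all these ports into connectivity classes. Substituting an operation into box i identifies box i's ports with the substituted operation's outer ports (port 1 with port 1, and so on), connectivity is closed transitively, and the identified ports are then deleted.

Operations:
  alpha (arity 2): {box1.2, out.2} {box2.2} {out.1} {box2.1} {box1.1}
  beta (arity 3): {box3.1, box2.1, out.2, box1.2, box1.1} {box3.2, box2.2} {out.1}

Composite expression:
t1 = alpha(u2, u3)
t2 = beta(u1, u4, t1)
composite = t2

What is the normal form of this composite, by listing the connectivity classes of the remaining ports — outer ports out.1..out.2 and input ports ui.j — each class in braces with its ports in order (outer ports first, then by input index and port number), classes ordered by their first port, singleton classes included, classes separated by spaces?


Substituting into beta glues patterns; closure does the rest.
stage alpha: inputs (u2, u3), connectivity {out.1} {out.2, u2.2} {u2.1} {u3.1} {u3.2}, out.j its boundary
stage beta: inputs (u1, u4, u2, u3), connectivity {out.1} {out.2, u1.1, u1.2, u4.1} {u2.1} {u2.2, u4.2} {u3.1} {u3.2}, out.j its boundary

{out.1} {out.2, u1.1, u1.2, u4.1} {u2.1} {u2.2, u4.2} {u3.1} {u3.2}


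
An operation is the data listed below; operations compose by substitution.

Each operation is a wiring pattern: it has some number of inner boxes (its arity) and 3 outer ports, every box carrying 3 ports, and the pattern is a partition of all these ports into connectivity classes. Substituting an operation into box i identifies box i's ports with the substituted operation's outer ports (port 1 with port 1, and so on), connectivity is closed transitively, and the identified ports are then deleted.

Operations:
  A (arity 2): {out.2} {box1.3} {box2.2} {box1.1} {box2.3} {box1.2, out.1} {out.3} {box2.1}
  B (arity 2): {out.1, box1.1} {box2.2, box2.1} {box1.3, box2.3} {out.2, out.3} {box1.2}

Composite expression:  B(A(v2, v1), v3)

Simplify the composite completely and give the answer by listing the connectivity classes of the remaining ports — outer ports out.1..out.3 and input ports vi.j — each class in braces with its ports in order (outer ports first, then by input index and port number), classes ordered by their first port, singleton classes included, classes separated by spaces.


Reachability decides: close wires over B-identified ports.
composing A on (v2, v1), with out.j its own outer ports: {out.1, v2.2} {out.2} {out.3} {v1.1} {v1.2} {v1.3} {v2.1} {v2.3}
composing B on (v2, v1, v3), with out.j its own outer ports: {out.1, v2.2} {out.2, out.3} {v1.1} {v1.2} {v1.3} {v2.1} {v2.3} {v3.1, v3.2} {v3.3}

{out.1, v2.2} {out.2, out.3} {v1.1} {v1.2} {v1.3} {v2.1} {v2.3} {v3.1, v3.2} {v3.3}
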